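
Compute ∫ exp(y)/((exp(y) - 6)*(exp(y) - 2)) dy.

Let u = e^y, du = e^y dy.
The integral becomes ∫ du/((u-6)(u-2)); decompose into partial fractions.

log(exp(y) - 6)/4 - log(exp(y) - 2)/4 + C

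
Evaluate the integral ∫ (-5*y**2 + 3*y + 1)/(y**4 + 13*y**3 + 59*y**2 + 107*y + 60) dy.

-7*log(y + 1)/24 + 53*log(y + 3)/4 - 91*log(y + 4)/3 + 139*log(y + 5)/8 + C

Factor the denominator: (y + 1)*(y + 3)*(y + 4)*(y + 5).
Partial-fraction decomposition: 139/(8*(y + 5)) - 91/(3*(y + 4)) + 53/(4*(y + 3)) - 7/(24*(y + 1)).
Integrate each term: A/(y−a) contributes A·log|y−a|.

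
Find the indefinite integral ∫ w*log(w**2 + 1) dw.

Let u = w**2 + 1, so du = (2*w) dw.
The integral becomes (1/2)·∫ log(u) du; integrate by parts with u′=log(u), dv′=du.

w**2*log(w**2 + 1)/2 - w**2/2 + log(w**2 + 1)/2 + C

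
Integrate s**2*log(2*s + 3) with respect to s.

Use integration by parts with u = log(2*s + 3), dv = s**2 ds.
Then du = 2/(2*s + 3) ds and v = s**3/3.

s**3*log(2*s + 3)/3 - s**3/9 + s**2/4 - 3*s/4 + 9*log(2*s + 3)/8 + C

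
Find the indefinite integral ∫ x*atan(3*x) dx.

x**2*atan(3*x)/2 - x/6 + atan(3*x)/18 + C

Use integration by parts with u = arctan(3*x), dv = x dx.
Then du = 3/(9*x**2 + 1) dx.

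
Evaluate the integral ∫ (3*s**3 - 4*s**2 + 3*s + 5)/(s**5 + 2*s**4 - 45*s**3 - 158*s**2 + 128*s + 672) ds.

859*log(s - 7)/6050 - 19*log(s - 2)/900 - 121*log(s + 3)/50 + 10015*log(s + 4)/4356 - 263/(66*s + 264) + C

Factor the denominator: (s - 7)*(s - 2)*(s + 3)*(s + 4)**2.
Partial-fraction decomposition: 10015/(4356*(s + 4)) + 263/(66*(s + 4)**2) - 121/(50*(s + 3)) - 19/(900*(s - 2)) + 859/(6050*(s - 7)).
Integrate each term; A/(s−a) gives A·log|s−a|; A/(s−a)² gives −A/(s−a).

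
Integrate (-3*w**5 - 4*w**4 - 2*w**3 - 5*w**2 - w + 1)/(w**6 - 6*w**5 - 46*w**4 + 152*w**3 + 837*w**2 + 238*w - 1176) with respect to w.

-149579*log(w - 7)/66825 - 7*log(w - 1)/1080 - 31*log(w + 2)/486 + 209*log(w + 3)/200 - 191*log(w + 4)/110 + 2771/(270*w - 1890) + C

Factor the denominator: (w - 7)**2*(w - 1)*(w + 2)*(w + 3)*(w + 4).
Partial-fraction decomposition: -191/(110*(w + 4)) + 209/(200*(w + 3)) - 31/(486*(w + 2)) - 7/(1080*(w - 1)) - 149579/(66825*(w - 7)) - 2771/(270*(w - 7)**2).
Integrate each term; A/(w−a) gives A·log|w−a|; A/(w−a)² gives −A/(w−a).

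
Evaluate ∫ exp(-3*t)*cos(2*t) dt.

Let I denote the integral. Integrate by parts with u = cos(2*t), dv = exp(-3*t) dt, so v = -exp(-3*t)/3: I = -exp(-3*t)*cos(2*t)/3 − (2/3)·∫ exp(-3*t)*sin(2*t) dt.
Apply parts again with u = sin(2*t), dv = exp(-3*t) dt: ∫ exp(-3*t)*sin(2*t) dt = -exp(-3*t)*sin(2*t)/3 + (2/3)·I. Substituting back brings back I: I = 2*exp(-3*t)*sin(2*t)/9 - exp(-3*t)*cos(2*t)/3 − (4/9)·I.
Solving for I: (1 + 4/9)·I equals the remaining terms, so I = (9/13)·(2*exp(-3*t)*sin(2*t)/9 - exp(-3*t)*cos(2*t)/3).

2*exp(-3*t)*sin(2*t)/13 - 3*exp(-3*t)*cos(2*t)/13 + C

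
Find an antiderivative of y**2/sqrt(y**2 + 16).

Substitute y = 4·tan(θ), so dy = 4·sec(θ)^2 dθ and the radical becomes sqrt(y**2 + 16) = 4·sec(θ) by the Pythagorean identity.
Integrate the resulting trig expression in θ, then back-substitute tan(θ) = y/4, sec(θ) = sqrt(y**2 + 16)/4 (absorbing any constant into C).

y*sqrt(y**2 + 16)/2 - 8*log(y + sqrt(y**2 + 16)) + C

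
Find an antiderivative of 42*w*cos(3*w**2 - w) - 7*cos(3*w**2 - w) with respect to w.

7*sin(3*w**2 - w) + C

Let u = 3*w**2 - w, so du = (6*w - 1) dw.
Rewriting, the integral becomes 7·∫ cos(u) du = 7·sin(u).
Substituting back, u = 3*w**2 - w.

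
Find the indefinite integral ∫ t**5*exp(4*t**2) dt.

(8*t**4 - 4*t**2 + 1)*exp(4*t**2)/64 + C

Let u = t², du = 2t dt; rewrite as (1/2)∫ u^2·exp(4u) du.
Now integrate by parts 2 times.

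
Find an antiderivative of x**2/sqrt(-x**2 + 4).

Substitute x = 2·sin(θ), so dx = 2·cos(θ) dθ and the radical becomes sqrt(-x**2 + 4) = 2·cos(θ) by the Pythagorean identity.
Integrate the resulting trig expression in θ, then back-substitute θ = asin(x/2), sin(θ) = x/2, cos(θ) = sqrt(-x**2 + 4)/2 (absorbing any constant into C).

-x*sqrt(-x**2 + 4)/2 + 2*asin(x/2) + C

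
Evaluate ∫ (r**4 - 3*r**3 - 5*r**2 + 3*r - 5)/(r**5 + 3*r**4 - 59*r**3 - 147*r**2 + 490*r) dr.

Factor the denominator: r*(r - 7)*(r - 2)*(r + 5)*(r + 7).
Partial-fraction decomposition: 351/(196*(r + 7)) - 57/(56*(r + 5)) + 3/(70*(r - 2)) + 381/(1960*(r - 7)) - 1/(98*r).
Integrate each term: A/(r−a) contributes A·log|r−a|.

-log(r)/98 + 381*log(r - 7)/1960 + 3*log(r - 2)/70 - 57*log(r + 5)/56 + 351*log(r + 7)/196 + C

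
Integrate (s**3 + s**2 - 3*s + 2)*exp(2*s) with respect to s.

Use integration by parts with u = s**3 + s**2 - 3*s + 2, dv = exp(2*s) ds, so v = exp(2*s)/2.
Apply parts 3 times (tabular method): alternate signs, differentiate u down to 0, integrate dv up.

(4*s**3 - 2*s**2 - 10*s + 13)*exp(2*s)/8 + C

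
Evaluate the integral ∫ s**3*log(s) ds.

s**4*log(s)/4 - s**4/16 + C

Use integration by parts with u = log(s), dv = s**3 ds.
Then du = 1/s ds and v = s**4/4.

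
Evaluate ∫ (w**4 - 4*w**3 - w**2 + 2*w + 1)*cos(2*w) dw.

Use integration by parts with u = w**4 - 4*w**3 - w**2 + 2*w + 1, dv = cos(2*w) dw, so v = sin(2*w)/2.
Apply parts 4 times (tabular method): alternate signs, differentiate u down to 0, integrate dv up.

w**4*sin(2*w)/2 - 2*w**3*sin(2*w) + w**3*cos(2*w) - 2*w**2*sin(2*w) - 3*w**2*cos(2*w) + 4*w*sin(2*w) - 2*w*cos(2*w) + 3*sin(2*w)/2 + 2*cos(2*w) + C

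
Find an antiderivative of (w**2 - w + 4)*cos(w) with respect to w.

w**2*sin(w) - w*sin(w) + 2*w*cos(w) + 2*sin(w) - cos(w) + C

Use integration by parts with u = w**2 - w + 4, dv = cos(w) dw, so v = sin(w).
Apply parts 2 times (tabular method): alternate signs, differentiate u down to 0, integrate dv up.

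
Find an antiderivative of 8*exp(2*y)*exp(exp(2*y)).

4*exp(exp(2*y)) + C

Let u = exp(2*y), so du = (2*exp(2*y)) dy.
Rewriting, the integral becomes 4·∫ e^u du = 4·e^u.
Substituting back, u = exp(2*y).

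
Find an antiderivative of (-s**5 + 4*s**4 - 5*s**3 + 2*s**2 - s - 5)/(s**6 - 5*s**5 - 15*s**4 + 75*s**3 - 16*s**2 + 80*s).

-log(s)/16 - 121*log(s - 5)/117 + 297*log(s - 4)/544 - 2399*log(s + 4)/4896 + 9*log(s**2 + 1)/442 + 6*atan(s)/221 + C

Factor the denominator: s*(s - 5)*(s - 4)*(s + 4)*(s**2 + 1).
Partial-fraction decomposition: 3*(3*s + 2)/(221*(s**2 + 1)) - 2399/(4896*(s + 4)) + 297/(544*(s - 4)) - 121/(117*(s - 5)) - 1/(16*s).
Integrate each term; A/(s−a) gives A·log|s−a|; the (Bs+D)/(s²+p²) term gives a log and an atan.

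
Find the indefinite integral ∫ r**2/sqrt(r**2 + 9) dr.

r*sqrt(r**2 + 9)/2 - 9*log(r + sqrt(r**2 + 9))/2 + C

Substitute r = 3·tan(θ), so dr = 3·sec(θ)^2 dθ and the radical becomes sqrt(r**2 + 9) = 3·sec(θ) by the Pythagorean identity.
Integrate the resulting trig expression in θ, then back-substitute tan(θ) = r/3, sec(θ) = sqrt(r**2 + 9)/3 (absorbing any constant into C).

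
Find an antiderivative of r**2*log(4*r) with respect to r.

r**3*(log(r) + 2*log(2))/3 - r**3/9 + C

Use integration by parts with u = log(4*r), dv = r**2 dr.
Then du = 1/r dr and v = r**3/3.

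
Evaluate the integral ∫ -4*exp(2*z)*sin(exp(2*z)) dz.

2*cos(exp(2*z)) + C

Let u = exp(2*z), so du = (2*exp(2*z)) dz.
Rewriting, the integral becomes -2·∫ sin(u) du = -2·-cos(u).
Substituting back, u = exp(2*z).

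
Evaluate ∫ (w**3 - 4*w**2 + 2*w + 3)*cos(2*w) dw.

w**3*sin(2*w)/2 - 2*w**2*sin(2*w) + 3*w**2*cos(2*w)/4 + w*sin(2*w)/4 - 2*w*cos(2*w) + 5*sin(2*w)/2 + cos(2*w)/8 + C

Use integration by parts with u = w**3 - 4*w**2 + 2*w + 3, dv = cos(2*w) dw, so v = sin(2*w)/2.
Apply parts 3 times (tabular method): alternate signs, differentiate u down to 0, integrate dv up.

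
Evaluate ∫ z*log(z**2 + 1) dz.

z**2*log(z**2 + 1)/2 - z**2/2 + log(z**2 + 1)/2 + C

Let u = z**2 + 1, so du = (2*z) dz.
The integral becomes (1/2)·∫ log(u) du; integrate by parts with u′=log(u), dv′=du.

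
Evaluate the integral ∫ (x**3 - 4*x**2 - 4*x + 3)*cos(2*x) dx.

Use integration by parts with u = x**3 - 4*x**2 - 4*x + 3, dv = cos(2*x) dx, so v = sin(2*x)/2.
Apply parts 3 times (tabular method): alternate signs, differentiate u down to 0, integrate dv up.

x**3*sin(2*x)/2 - 2*x**2*sin(2*x) + 3*x**2*cos(2*x)/4 - 11*x*sin(2*x)/4 - 2*x*cos(2*x) + 5*sin(2*x)/2 - 11*cos(2*x)/8 + C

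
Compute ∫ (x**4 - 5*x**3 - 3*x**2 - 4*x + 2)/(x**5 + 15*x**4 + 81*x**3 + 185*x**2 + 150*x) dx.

Factor the denominator: x*(x + 2)*(x + 3)*(x + 5)**2.
Partial-fraction decomposition: -1293/(100*(x + 5)) - 399/(10*(x + 5)**2) + 203/(12*(x + 3)) - 3/(x + 2) + 1/(75*x).
Integrate each term; A/(x−a) gives A·log|x−a|; A/(x−a)² gives −A/(x−a).

log(x)/75 - 3*log(x + 2) + 203*log(x + 3)/12 - 1293*log(x + 5)/100 + 399/(10*x + 50) + C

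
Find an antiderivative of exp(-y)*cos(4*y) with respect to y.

4*exp(-y)*sin(4*y)/17 - exp(-y)*cos(4*y)/17 + C

Let I denote the integral. Integrate by parts with u = cos(4*y), dv = exp(-y) dy, so v = -exp(-y): I = -exp(-y)*cos(4*y) − 4·∫ exp(-y)*sin(4*y) dy.
Apply parts again with u = sin(4*y), dv = exp(-y) dy: ∫ exp(-y)*sin(4*y) dy = -exp(-y)*sin(4*y) + 4·I. Substituting back brings back I: I = 4*exp(-y)*sin(4*y) - exp(-y)*cos(4*y) − 16·I.
Solving for I: (1 + 16)·I equals the remaining terms, so I = (1/17)·(4*exp(-y)*sin(4*y) - exp(-y)*cos(4*y)).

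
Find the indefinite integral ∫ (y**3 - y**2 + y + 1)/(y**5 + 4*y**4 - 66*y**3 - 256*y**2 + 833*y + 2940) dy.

151*log(y - 7)/2520 - 53*log(y - 4)/2079 - 19*log(y + 3)/280 + 77*log(y + 5)/216 - 199*log(y + 7)/616 + C

Factor the denominator: (y - 7)*(y - 4)*(y + 3)*(y + 5)*(y + 7).
Partial-fraction decomposition: -199/(616*(y + 7)) + 77/(216*(y + 5)) - 19/(280*(y + 3)) - 53/(2079*(y - 4)) + 151/(2520*(y - 7)).
Integrate each term: A/(y−a) contributes A·log|y−a|.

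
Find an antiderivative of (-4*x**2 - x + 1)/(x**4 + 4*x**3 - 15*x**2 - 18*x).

Factor the denominator: x*(x - 3)*(x + 1)*(x + 6).
Partial-fraction decomposition: 137/(270*(x + 6)) - 1/(10*(x + 1)) - 19/(54*(x - 3)) - 1/(18*x).
Integrate each term: A/(x−a) contributes A·log|x−a|.

-log(x)/18 - 19*log(x - 3)/54 - log(x + 1)/10 + 137*log(x + 6)/270 + C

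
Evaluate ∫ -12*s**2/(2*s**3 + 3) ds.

-2*log(2*s**3 + 3) + C

Let u = 2*s**3 + 3, so du = (6*s**2) ds.
Rewriting, the integral becomes -2·∫ 1/u du = -2·log(u).
Substituting back, u = 2*s**3 + 3.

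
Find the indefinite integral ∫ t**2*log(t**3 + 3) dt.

t**3*log(t**3 + 3)/3 - t**3/3 + log(t**3 + 3) + C

Let u = t**3 + 3, so du = (3*t**2) dt.
The integral becomes (1/3)·∫ log(u) du; integrate by parts with u′=log(u), dv′=du.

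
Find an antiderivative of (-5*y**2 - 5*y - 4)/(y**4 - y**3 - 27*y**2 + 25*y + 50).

Factor the denominator: (y - 5)*(y - 2)*(y + 1)*(y + 5).
Partial-fraction decomposition: 13/(35*(y + 5)) - 1/(18*(y + 1)) + 34/(63*(y - 2)) - 77/(90*(y - 5)).
Integrate each term: A/(y−a) contributes A·log|y−a|.

-77*log(y - 5)/90 + 34*log(y - 2)/63 - log(y + 1)/18 + 13*log(y + 5)/35 + C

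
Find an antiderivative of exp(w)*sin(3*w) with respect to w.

Let I denote the integral. Integrate by parts with u = sin(3*w), dv = exp(w) dw, so v = exp(w): I = exp(w)*sin(3*w) − 3·∫ exp(w)*cos(3*w) dw.
Apply parts again with u = cos(3*w), dv = exp(w) dw: ∫ exp(w)*cos(3*w) dw = exp(w)*cos(3*w) + 3·I. Substituting back brings back I: I = exp(w)*sin(3*w) - 3*exp(w)*cos(3*w) − 9·I.
Solving for I: (1 + 9)·I equals the remaining terms, so I = (1/10)·(exp(w)*sin(3*w) - 3*exp(w)*cos(3*w)).

exp(w)*sin(3*w)/10 - 3*exp(w)*cos(3*w)/10 + C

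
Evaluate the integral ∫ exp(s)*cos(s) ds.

Let I denote the integral. Integrate by parts with u = cos(s), dv = exp(s) ds, so v = exp(s): I = exp(s)*cos(s) + ∫ exp(s)*sin(s) ds.
Apply parts again with u = sin(s), dv = exp(s) ds: ∫ exp(s)*sin(s) ds = exp(s)*sin(s) − I. Substituting back brings back I: I = exp(s)*sin(s) + exp(s)*cos(s) − I.
Solving for I: (1 + 1)·I equals the remaining terms, so I = (1/2)·(exp(s)*sin(s) + exp(s)*cos(s)).

exp(s)*sin(s)/2 + exp(s)*cos(s)/2 + C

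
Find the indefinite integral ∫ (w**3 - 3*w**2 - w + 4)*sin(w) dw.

-w**3*cos(w) + 3*w**2*sin(w) + 3*w**2*cos(w) - 6*w*sin(w) + 7*w*cos(w) - 7*sin(w) - 10*cos(w) + C

Use integration by parts with u = w**3 - 3*w**2 - w + 4, dv = sin(w) dw, so v = -cos(w).
Apply parts 3 times (tabular method): alternate signs, differentiate u down to 0, integrate dv up.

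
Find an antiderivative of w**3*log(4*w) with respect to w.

w**4*(log(w) + 2*log(2))/4 - w**4/16 + C

Use integration by parts with u = log(4*w), dv = w**3 dw.
Then du = 1/w dw and v = w**4/4.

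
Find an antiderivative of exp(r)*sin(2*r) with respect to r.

Let I denote the integral. Integrate by parts with u = sin(2*r), dv = exp(r) dr, so v = exp(r): I = exp(r)*sin(2*r) − 2·∫ exp(r)*cos(2*r) dr.
Apply parts again with u = cos(2*r), dv = exp(r) dr: ∫ exp(r)*cos(2*r) dr = exp(r)*cos(2*r) + 2·I. Substituting back brings back I: I = exp(r)*sin(2*r) - 2*exp(r)*cos(2*r) − 4·I.
Solving for I: (1 + 4)·I equals the remaining terms, so I = (1/5)·(exp(r)*sin(2*r) - 2*exp(r)*cos(2*r)).

exp(r)*sin(2*r)/5 - 2*exp(r)*cos(2*r)/5 + C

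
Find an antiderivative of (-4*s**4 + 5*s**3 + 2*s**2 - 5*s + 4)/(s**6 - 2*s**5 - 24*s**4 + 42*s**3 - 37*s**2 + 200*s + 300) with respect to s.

Factor the denominator: (s - 5)*(s - 3)*(s + 1)*(s + 5)*(s**2 + 4).
Partial-fraction decomposition: -(3*s + 52)/(145*(s**2 + 4)) + 1523/(4640*(s + 5)) + 1/(240*(s + 1)) + 7/(32*(s - 3)) - 923/(1740*(s - 5)).
Integrate each term; A/(s−a) gives A·log|s−a|; the (Bs+D)/(s²+p²) term gives a log and an atan.

-923*log(s - 5)/1740 + 7*log(s - 3)/32 + log(s + 1)/240 + 1523*log(s + 5)/4640 - 3*log(s**2 + 4)/290 - 26*atan(s/2)/145 + C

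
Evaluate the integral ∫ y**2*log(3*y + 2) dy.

Use integration by parts with u = log(3*y + 2), dv = y**2 dy.
Then du = 3/(3*y + 2) dy and v = y**3/3.

y**3*log(3*y + 2)/3 - y**3/9 + y**2/9 - 4*y/27 + 8*log(3*y + 2)/81 + C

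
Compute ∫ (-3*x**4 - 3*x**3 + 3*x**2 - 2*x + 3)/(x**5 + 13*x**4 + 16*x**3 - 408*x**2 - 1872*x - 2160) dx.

-493*log(x - 6)/1408 + 5*log(x + 2)/384 - 1412*log(x + 5)/33 + 321*log(x + 6)/8 - 1039/(16*x + 96) + C

Factor the denominator: (x - 6)*(x + 2)*(x + 5)*(x + 6)**2.
Partial-fraction decomposition: 321/(8*(x + 6)) + 1039/(16*(x + 6)**2) - 1412/(33*(x + 5)) + 5/(384*(x + 2)) - 493/(1408*(x - 6)).
Integrate each term; A/(x−a) gives A·log|x−a|; A/(x−a)² gives −A/(x−a).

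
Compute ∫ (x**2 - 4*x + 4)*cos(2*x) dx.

x**2*sin(2*x)/2 - 2*x*sin(2*x) + x*cos(2*x)/2 + 7*sin(2*x)/4 - cos(2*x) + C

Use integration by parts with u = x**2 - 4*x + 4, dv = cos(2*x) dx, so v = sin(2*x)/2.
Apply parts 2 times (tabular method): alternate signs, differentiate u down to 0, integrate dv up.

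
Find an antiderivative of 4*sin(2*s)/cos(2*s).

Let u = cos(2*s), so du = (-2*sin(2*s)) ds.
Rewriting, the integral becomes -2·∫ 1/u du = -2·log(u).
Substituting back, u = cos(2*s).

-2*log(cos(2*s)) + C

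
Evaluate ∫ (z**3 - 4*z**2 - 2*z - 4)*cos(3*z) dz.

Use integration by parts with u = z**3 - 4*z**2 - 2*z - 4, dv = cos(3*z) dz, so v = sin(3*z)/3.
Apply parts 3 times (tabular method): alternate signs, differentiate u down to 0, integrate dv up.

z**3*sin(3*z)/3 - 4*z**2*sin(3*z)/3 + z**2*cos(3*z)/3 - 8*z*sin(3*z)/9 - 8*z*cos(3*z)/9 - 28*sin(3*z)/27 - 8*cos(3*z)/27 + C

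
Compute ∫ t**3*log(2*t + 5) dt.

Use integration by parts with u = log(2*t + 5), dv = t**3 dt.
Then du = 2/(2*t + 5) dt and v = t**4/4.

t**4*log(2*t + 5)/4 - t**4/16 + 5*t**3/24 - 25*t**2/32 + 125*t/32 - 625*log(2*t + 5)/64 + C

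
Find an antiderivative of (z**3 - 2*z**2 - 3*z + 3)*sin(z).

-z**3*cos(z) + 3*z**2*sin(z) + 2*z**2*cos(z) - 4*z*sin(z) + 9*z*cos(z) - 9*sin(z) - 7*cos(z) + C

Use integration by parts with u = z**3 - 2*z**2 - 3*z + 3, dv = sin(z) dz, so v = -cos(z).
Apply parts 3 times (tabular method): alternate signs, differentiate u down to 0, integrate dv up.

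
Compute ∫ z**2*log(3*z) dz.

z**3*(log(z) + log(3))/3 - z**3/9 + C

Use integration by parts with u = log(3*z), dv = z**2 dz.
Then du = 1/z dz and v = z**3/3.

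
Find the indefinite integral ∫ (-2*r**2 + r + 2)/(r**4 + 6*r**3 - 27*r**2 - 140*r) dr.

Factor the denominator: r*(r - 5)*(r + 4)*(r + 7).
Partial-fraction decomposition: 103/(252*(r + 7)) - 17/(54*(r + 4)) - 43/(540*(r - 5)) - 1/(70*r).
Integrate each term: A/(r−a) contributes A·log|r−a|.

-log(r)/70 - 43*log(r - 5)/540 - 17*log(r + 4)/54 + 103*log(r + 7)/252 + C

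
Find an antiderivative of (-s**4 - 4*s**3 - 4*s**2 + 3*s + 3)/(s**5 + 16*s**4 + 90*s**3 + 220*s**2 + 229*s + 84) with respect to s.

Factor the denominator: (s + 1)**2*(s + 3)*(s + 4)*(s + 7).
Partial-fraction decomposition: -1243/(432*(s + 7)) + 73/(27*(s + 4)) - 15/(16*(s + 3)) + 1/(9*(s + 1)) - 1/(36*(s + 1)**2).
Integrate each term; A/(s−a) gives A·log|s−a|; A/(s−a)² gives −A/(s−a).

log(s + 1)/9 - 15*log(s + 3)/16 + 73*log(s + 4)/27 - 1243*log(s + 7)/432 + 1/(36*s + 36) + C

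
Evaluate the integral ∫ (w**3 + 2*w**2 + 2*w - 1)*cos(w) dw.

Use integration by parts with u = w**3 + 2*w**2 + 2*w - 1, dv = cos(w) dw, so v = sin(w).
Apply parts 3 times (tabular method): alternate signs, differentiate u down to 0, integrate dv up.

w**3*sin(w) + 2*w**2*sin(w) + 3*w**2*cos(w) - 4*w*sin(w) + 4*w*cos(w) - 5*sin(w) - 4*cos(w) + C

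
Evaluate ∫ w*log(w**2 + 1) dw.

w**2*log(w**2 + 1)/2 - w**2/2 + log(w**2 + 1)/2 + C

Let u = w**2 + 1, so du = (2*w) dw.
The integral becomes (1/2)·∫ log(u) du; integrate by parts with u′=log(u), dv′=du.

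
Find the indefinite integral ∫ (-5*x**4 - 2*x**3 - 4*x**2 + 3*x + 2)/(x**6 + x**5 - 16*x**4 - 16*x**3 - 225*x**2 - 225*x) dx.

-2*log(x)/225 - 1729*log(x - 5)/5100 - log(x + 1)/30 + 747*log(x + 5)/1700 - 89*log(x**2 + 9)/3060 - 97*atan(x/3)/255 + C

Factor the denominator: x*(x - 5)*(x + 1)*(x + 5)*(x**2 + 9).
Partial-fraction decomposition: -(89*x + 1746)/(1530*(x**2 + 9)) + 747/(1700*(x + 5)) - 1/(30*(x + 1)) - 1729/(5100*(x - 5)) - 2/(225*x).
Integrate each term; A/(x−a) gives A·log|x−a|; the (Bx+D)/(x²+p²) term gives a log and an atan.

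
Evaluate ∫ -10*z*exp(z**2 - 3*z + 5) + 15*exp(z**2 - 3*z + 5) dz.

Let u = z**2 - 3*z + 5, so du = (2*z - 3) dz.
Rewriting, the integral becomes -5·∫ e^u du = -5·e^u.
Substituting back, u = z**2 - 3*z + 5.

-5*exp(z**2 - 3*z + 5) + C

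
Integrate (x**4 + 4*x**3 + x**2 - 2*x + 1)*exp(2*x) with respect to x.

Use integration by parts with u = x**4 + 4*x**3 + x**2 - 2*x + 1, dv = exp(2*x) dx, so v = exp(2*x)/2.
Apply parts 4 times (tabular method): alternate signs, differentiate u down to 0, integrate dv up.

(x**4 + 2*x**3 - 2*x**2 + 1)*exp(2*x)/2 + C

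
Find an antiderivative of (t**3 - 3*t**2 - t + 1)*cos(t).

Use integration by parts with u = t**3 - 3*t**2 - t + 1, dv = cos(t) dt, so v = sin(t).
Apply parts 3 times (tabular method): alternate signs, differentiate u down to 0, integrate dv up.

t**3*sin(t) - 3*t**2*sin(t) + 3*t**2*cos(t) - 7*t*sin(t) - 6*t*cos(t) + 7*sin(t) - 7*cos(t) + C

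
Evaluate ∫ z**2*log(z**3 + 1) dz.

z**3*log(z**3 + 1)/3 - z**3/3 + log(z**3 + 1)/3 + C

Let u = z**3 + 1, so du = (3*z**2) dz.
The integral becomes (1/3)·∫ log(u) du; integrate by parts with u′=log(u), dv′=du.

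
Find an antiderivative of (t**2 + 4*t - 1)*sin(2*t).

Use integration by parts with u = t**2 + 4*t - 1, dv = sin(2*t) dt, so v = -cos(2*t)/2.
Apply parts 2 times (tabular method): alternate signs, differentiate u down to 0, integrate dv up.

-t**2*cos(2*t)/2 + t*sin(2*t)/2 - 2*t*cos(2*t) + sin(2*t) + 3*cos(2*t)/4 + C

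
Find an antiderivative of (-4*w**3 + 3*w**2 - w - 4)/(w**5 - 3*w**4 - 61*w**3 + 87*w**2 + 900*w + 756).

-309*log(w - 7)/260 + 383*log(w - 6)/378 + log(w + 1)/140 - 67*log(w + 3)/270 + 487*log(w + 6)/1170 + C

Factor the denominator: (w - 7)*(w - 6)*(w + 1)*(w + 3)*(w + 6).
Partial-fraction decomposition: 487/(1170*(w + 6)) - 67/(270*(w + 3)) + 1/(140*(w + 1)) + 383/(378*(w - 6)) - 309/(260*(w - 7)).
Integrate each term: A/(w−a) contributes A·log|w−a|.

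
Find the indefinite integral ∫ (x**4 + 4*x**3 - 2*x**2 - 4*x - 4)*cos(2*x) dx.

x**4*sin(2*x)/2 + 2*x**3*sin(2*x) + x**3*cos(2*x) - 5*x**2*sin(2*x)/2 + 3*x**2*cos(2*x) - 5*x*sin(2*x) - 5*x*cos(2*x)/2 - 3*sin(2*x)/4 - 5*cos(2*x)/2 + C

Use integration by parts with u = x**4 + 4*x**3 - 2*x**2 - 4*x - 4, dv = cos(2*x) dx, so v = sin(2*x)/2.
Apply parts 4 times (tabular method): alternate signs, differentiate u down to 0, integrate dv up.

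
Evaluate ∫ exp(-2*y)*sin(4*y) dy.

-exp(-2*y)*sin(4*y)/10 - exp(-2*y)*cos(4*y)/5 + C

Let I denote the integral. Integrate by parts with u = sin(4*y), dv = exp(-2*y) dy, so v = -exp(-2*y)/2: I = -exp(-2*y)*sin(4*y)/2 + 2·∫ exp(-2*y)*cos(4*y) dy.
Apply parts again with u = cos(4*y), dv = exp(-2*y) dy: ∫ exp(-2*y)*cos(4*y) dy = -exp(-2*y)*cos(4*y)/2 − 2·I. Substituting back brings back I: I = -exp(-2*y)*sin(4*y)/2 - exp(-2*y)*cos(4*y) − 4·I.
Solving for I: (1 + 4)·I equals the remaining terms, so I = (1/5)·(-exp(-2*y)*sin(4*y)/2 - exp(-2*y)*cos(4*y)).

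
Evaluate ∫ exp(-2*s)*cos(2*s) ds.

Let I denote the integral. Integrate by parts with u = cos(2*s), dv = exp(-2*s) ds, so v = -exp(-2*s)/2: I = -exp(-2*s)*cos(2*s)/2 − ∫ exp(-2*s)*sin(2*s) ds.
Apply parts again with u = sin(2*s), dv = exp(-2*s) ds: ∫ exp(-2*s)*sin(2*s) ds = -exp(-2*s)*sin(2*s)/2 + I. Substituting back brings back I: I = exp(-2*s)*sin(2*s)/2 - exp(-2*s)*cos(2*s)/2 − I.
Solving for I: (1 + 1)·I equals the remaining terms, so I = (1/2)·(exp(-2*s)*sin(2*s)/2 - exp(-2*s)*cos(2*s)/2).

exp(-2*s)*sin(2*s)/4 - exp(-2*s)*cos(2*s)/4 + C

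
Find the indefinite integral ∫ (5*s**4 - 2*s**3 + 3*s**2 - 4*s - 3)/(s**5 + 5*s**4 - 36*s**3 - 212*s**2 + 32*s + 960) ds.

6129*log(s - 6)/4400 - 65*log(s - 2)/1008 - 37219*log(s + 4)/900 + 3467*log(s + 5)/77 - 1469/(60*s + 240) + C

Factor the denominator: (s - 6)*(s - 2)*(s + 4)**2*(s + 5).
Partial-fraction decomposition: 3467/(77*(s + 5)) - 37219/(900*(s + 4)) + 1469/(60*(s + 4)**2) - 65/(1008*(s - 2)) + 6129/(4400*(s - 6)).
Integrate each term; A/(s−a) gives A·log|s−a|; A/(s−a)² gives −A/(s−a).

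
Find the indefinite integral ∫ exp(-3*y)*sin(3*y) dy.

Let I denote the integral. Integrate by parts with u = sin(3*y), dv = exp(-3*y) dy, so v = -exp(-3*y)/3: I = -exp(-3*y)*sin(3*y)/3 + ∫ exp(-3*y)*cos(3*y) dy.
Apply parts again with u = cos(3*y), dv = exp(-3*y) dy: ∫ exp(-3*y)*cos(3*y) dy = -exp(-3*y)*cos(3*y)/3 − I. Substituting back brings back I: I = -exp(-3*y)*sin(3*y)/3 - exp(-3*y)*cos(3*y)/3 − I.
Solving for I: (1 + 1)·I equals the remaining terms, so I = (1/2)·(-exp(-3*y)*sin(3*y)/3 - exp(-3*y)*cos(3*y)/3).

-exp(-3*y)*sin(3*y)/6 - exp(-3*y)*cos(3*y)/6 + C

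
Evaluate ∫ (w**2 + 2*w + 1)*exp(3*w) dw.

(9*w**2 + 12*w + 5)*exp(3*w)/27 + C

Use integration by parts with u = w**2 + 2*w + 1, dv = exp(3*w) dw, so v = exp(3*w)/3.
Apply parts 2 times (tabular method): alternate signs, differentiate u down to 0, integrate dv up.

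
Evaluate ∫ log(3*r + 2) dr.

Use integration by parts with u = log(3*r + 2), dv = dr.
Then du = 3/(3*r + 2) dr and v = r.

r*log(3*r + 2) - r + 2*log(3*r + 2)/3 + C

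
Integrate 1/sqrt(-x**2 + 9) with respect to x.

Substitute x = 3·sin(θ), so dx = 3·cos(θ) dθ and the radical becomes sqrt(-x**2 + 9) = 3·cos(θ) by the Pythagorean identity.
Integrate the resulting trig expression in θ, then back-substitute θ = asin(x/3), sin(θ) = x/3, cos(θ) = sqrt(-x**2 + 9)/3 (absorbing any constant into C).

asin(x/3) + C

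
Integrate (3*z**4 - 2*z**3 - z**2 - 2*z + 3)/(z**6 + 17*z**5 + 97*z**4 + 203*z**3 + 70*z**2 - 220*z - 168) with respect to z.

Factor the denominator: (z - 1)*(z + 1)*(z + 2)**2*(z + 6)*(z + 7).
Partial-fraction decomposition: -2619/(400*(z + 7)) + 4299/(560*(z + 6)) - 3529/(3600*(z + 2)) + 67/(60*(z + 2)**2) - 3/(20*(z + 1)) + 1/(1008*(z - 1)).
Integrate each term; A/(z−a) gives A·log|z−a|; A/(z−a)² gives −A/(z−a).

log(z - 1)/1008 - 3*log(z + 1)/20 - 3529*log(z + 2)/3600 + 4299*log(z + 6)/560 - 2619*log(z + 7)/400 - 67/(60*z + 120) + C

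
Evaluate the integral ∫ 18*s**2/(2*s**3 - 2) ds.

3*log(2*s**3 - 2) + C

Let u = 2*s**3 - 2, so du = (6*s**2) ds.
Rewriting, the integral becomes 3·∫ 1/u du = 3·log(u).
Substituting back, u = 2*s**3 - 2.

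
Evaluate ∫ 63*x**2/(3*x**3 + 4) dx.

7*log(3*x**3 + 4) + C

Let u = 3*x**3 + 4, so du = (9*x**2) dx.
Rewriting, the integral becomes 7·∫ 1/u du = 7·log(u).
Substituting back, u = 3*x**3 + 4.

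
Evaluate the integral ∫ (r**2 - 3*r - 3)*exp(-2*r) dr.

Use integration by parts with u = r**2 - 3*r - 3, dv = exp(-2*r) dr, so v = -exp(-2*r)/2.
Apply parts 2 times (tabular method): alternate signs, differentiate u down to 0, integrate dv up.

(-r**2 + 2*r + 4)*exp(-2*r)/2 + C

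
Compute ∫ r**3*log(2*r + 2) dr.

r**4*log(2*r + 2)/4 - r**4/16 + r**3/12 - r**2/8 + r/4 - log(r + 1)/4 + C

Use integration by parts with u = log(2*r + 2), dv = r**3 dr.
Then du = 2/(2*r + 2) dr and v = r**4/4.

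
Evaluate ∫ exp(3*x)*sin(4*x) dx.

Let I denote the integral. Integrate by parts with u = sin(4*x), dv = exp(3*x) dx, so v = exp(3*x)/3: I = exp(3*x)*sin(4*x)/3 − (4/3)·∫ exp(3*x)*cos(4*x) dx.
Apply parts again with u = cos(4*x), dv = exp(3*x) dx: ∫ exp(3*x)*cos(4*x) dx = exp(3*x)*cos(4*x)/3 + (4/3)·I. Substituting back brings back I: I = exp(3*x)*sin(4*x)/3 - 4*exp(3*x)*cos(4*x)/9 − (16/9)·I.
Solving for I: (1 + 16/9)·I equals the remaining terms, so I = (9/25)·(exp(3*x)*sin(4*x)/3 - 4*exp(3*x)*cos(4*x)/9).

3*exp(3*x)*sin(4*x)/25 - 4*exp(3*x)*cos(4*x)/25 + C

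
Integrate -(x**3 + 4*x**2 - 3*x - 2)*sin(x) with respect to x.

Use integration by parts with u = x**3 + 4*x**2 - 3*x - 2, dv = -sin(x) dx, so v = cos(x).
Apply parts 3 times (tabular method): alternate signs, differentiate u down to 0, integrate dv up.

x**3*cos(x) - 3*x**2*sin(x) + 4*x**2*cos(x) - 8*x*sin(x) - 9*x*cos(x) + 9*sin(x) - 10*cos(x) + C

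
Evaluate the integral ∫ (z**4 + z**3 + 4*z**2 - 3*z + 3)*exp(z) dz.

Use integration by parts with u = z**4 + z**3 + 4*z**2 - 3*z + 3, dv = exp(z) dz, so v = exp(z).
Apply parts 4 times (tabular method): alternate signs, differentiate u down to 0, integrate dv up.

(z**4 - 3*z**3 + 13*z**2 - 29*z + 32)*exp(z) + C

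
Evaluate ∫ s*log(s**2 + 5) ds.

s**2*log(s**2 + 5)/2 - s**2/2 + 5*log(s**2 + 5)/2 + C

Let u = s**2 + 5, so du = (2*s) ds.
The integral becomes (1/2)·∫ log(u) du; integrate by parts with u′=log(u), dv′=du.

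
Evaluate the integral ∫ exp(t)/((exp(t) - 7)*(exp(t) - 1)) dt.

Let u = e^t, du = e^t dt.
The integral becomes ∫ du/((u-1)(u-7)); decompose into partial fractions.

log(exp(t) - 7)/6 - log(exp(t) - 1)/6 + C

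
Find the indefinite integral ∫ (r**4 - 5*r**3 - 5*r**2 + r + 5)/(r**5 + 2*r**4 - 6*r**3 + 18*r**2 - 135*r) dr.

-log(r)/27 - 91*log(r - 3)/432 + 225*log(r + 5)/272 + 193*log(r**2 + 9)/918 - 683*atan(r/3)/918 + C

Factor the denominator: r*(r - 3)*(r + 5)*(r**2 + 9).
Partial-fraction decomposition: (386*r - 2049)/(918*(r**2 + 9)) + 225/(272*(r + 5)) - 91/(432*(r - 3)) - 1/(27*r).
Integrate each term; A/(r−a) gives A·log|r−a|; the (Br+D)/(r²+p²) term gives a log and an atan.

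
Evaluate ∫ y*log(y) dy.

y**2*log(y)/2 - y**2/4 + C

Use integration by parts with u = log(y), dv = y dy.
Then du = 1/y dy and v = y**2/2.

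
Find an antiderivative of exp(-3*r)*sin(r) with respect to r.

Let I denote the integral. Integrate by parts with u = sin(r), dv = exp(-3*r) dr, so v = -exp(-3*r)/3: I = -exp(-3*r)*sin(r)/3 + (1/3)·∫ exp(-3*r)*cos(r) dr.
Apply parts again with u = cos(r), dv = exp(-3*r) dr: ∫ exp(-3*r)*cos(r) dr = -exp(-3*r)*cos(r)/3 − (1/3)·I. Substituting back brings back I: I = -exp(-3*r)*sin(r)/3 - exp(-3*r)*cos(r)/9 − (1/9)·I.
Solving for I: (1 + 1/9)·I equals the remaining terms, so I = (9/10)·(-exp(-3*r)*sin(r)/3 - exp(-3*r)*cos(r)/9).

-3*exp(-3*r)*sin(r)/10 - exp(-3*r)*cos(r)/10 + C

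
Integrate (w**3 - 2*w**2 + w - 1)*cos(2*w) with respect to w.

w**3*sin(2*w)/2 - w**2*sin(2*w) + 3*w**2*cos(2*w)/4 - w*sin(2*w)/4 - w*cos(2*w) - cos(2*w)/8 + C

Use integration by parts with u = w**3 - 2*w**2 + w - 1, dv = cos(2*w) dw, so v = sin(2*w)/2.
Apply parts 3 times (tabular method): alternate signs, differentiate u down to 0, integrate dv up.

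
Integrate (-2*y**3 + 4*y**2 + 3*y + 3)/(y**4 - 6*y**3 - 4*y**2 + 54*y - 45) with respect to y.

Factor the denominator: (y - 5)*(y - 3)*(y - 1)*(y + 3).
Partial-fraction decomposition: -7/(16*(y + 3)) + 1/(4*(y - 1)) + 1/(4*(y - 3)) - 33/(16*(y - 5)).
Integrate each term: A/(y−a) contributes A·log|y−a|.

-33*log(y - 5)/16 - 7*log(y + 3)/16 + log(y**2 - 4*y + 3)/4 + C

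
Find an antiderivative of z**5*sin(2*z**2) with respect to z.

Let u = z², du = 2z dz; rewrite as (1/2)∫ u^2·sin(2u) du.
Now integrate by parts 2 times.

-z**4*cos(2*z**2)/4 + z**2*sin(2*z**2)/4 + cos(2*z**2)/8 + C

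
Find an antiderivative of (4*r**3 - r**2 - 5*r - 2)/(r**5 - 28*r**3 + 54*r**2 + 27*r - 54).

Factor the denominator: (r - 3)**2*(r - 1)*(r + 1)*(r + 6).
Partial-fraction decomposition: -872/(2835*(r + 6)) + 1/(80*(r + 1)) - 1/(14*(r - 1)) + 475/(1296*(r - 3)) + 41/(36*(r - 3)**2).
Integrate each term; A/(r−a) gives A·log|r−a|; A/(r−a)² gives −A/(r−a).

475*log(r - 3)/1296 - log(r - 1)/14 + log(r + 1)/80 - 872*log(r + 6)/2835 - 41/(36*r - 108) + C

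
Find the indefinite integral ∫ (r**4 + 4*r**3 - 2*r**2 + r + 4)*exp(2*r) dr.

Use integration by parts with u = r**4 + 4*r**3 - 2*r**2 + r + 4, dv = exp(2*r) dr, so v = exp(2*r)/2.
Apply parts 4 times (tabular method): alternate signs, differentiate u down to 0, integrate dv up.

(r**4 + 2*r**3 - 5*r**2 + 6*r + 1)*exp(2*r)/2 + C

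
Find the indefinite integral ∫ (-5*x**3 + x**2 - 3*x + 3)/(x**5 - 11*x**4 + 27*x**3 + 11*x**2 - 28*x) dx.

Factor the denominator: x*(x - 7)*(x - 4)*(x - 1)*(x + 1).
Partial-fraction decomposition: 3/(20*(x + 1)) - 1/(9*(x - 1)) + 313/(180*(x - 4)) - 421/(252*(x - 7)) - 3/(28*x).
Integrate each term: A/(x−a) contributes A·log|x−a|.

-3*log(x)/28 - 421*log(x - 7)/252 + 313*log(x - 4)/180 - log(x - 1)/9 + 3*log(x + 1)/20 + C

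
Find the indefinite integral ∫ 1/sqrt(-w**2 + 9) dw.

Substitute w = 3·sin(θ), so dw = 3·cos(θ) dθ and the radical becomes sqrt(-w**2 + 9) = 3·cos(θ) by the Pythagorean identity.
Integrate the resulting trig expression in θ, then back-substitute θ = asin(w/3), sin(θ) = w/3, cos(θ) = sqrt(-w**2 + 9)/3 (absorbing any constant into C).

asin(w/3) + C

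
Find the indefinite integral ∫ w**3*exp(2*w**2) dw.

Let u = w², du = 2w dw; rewrite as (1/2)∫ u^1·exp(2u) du.
Now integrate by parts 1 time.

(2*w**2 - 1)*exp(2*w**2)/8 + C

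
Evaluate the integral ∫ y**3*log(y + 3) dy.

Use integration by parts with u = log(y + 3), dv = y**3 dy.
Then du = 1/(y + 3) dy and v = y**4/4.

y**4*log(y + 3)/4 - y**4/16 + y**3/4 - 9*y**2/8 + 27*y/4 - 81*log(y + 3)/4 + C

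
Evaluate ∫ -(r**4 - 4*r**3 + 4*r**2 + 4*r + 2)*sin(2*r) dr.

Use integration by parts with u = r**4 - 4*r**3 + 4*r**2 + 4*r + 2, dv = -sin(2*r) dr, so v = cos(2*r)/2.
Apply parts 4 times (tabular method): alternate signs, differentiate u down to 0, integrate dv up.

r**4*cos(2*r)/2 - r**3*sin(2*r) - 2*r**3*cos(2*r) + 3*r**2*sin(2*r) + r**2*cos(2*r)/2 - r*sin(2*r)/2 + 5*r*cos(2*r) - 5*sin(2*r)/2 + 3*cos(2*r)/4 + C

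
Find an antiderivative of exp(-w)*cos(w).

Let I denote the integral. Integrate by parts with u = cos(w), dv = exp(-w) dw, so v = -exp(-w): I = -exp(-w)*cos(w) − ∫ exp(-w)*sin(w) dw.
Apply parts again with u = sin(w), dv = exp(-w) dw: ∫ exp(-w)*sin(w) dw = -exp(-w)*sin(w) + I. Substituting back brings back I: I = exp(-w)*sin(w) - exp(-w)*cos(w) − I.
Solving for I: (1 + 1)·I equals the remaining terms, so I = (1/2)·(exp(-w)*sin(w) - exp(-w)*cos(w)).

exp(-w)*sin(w)/2 - exp(-w)*cos(w)/2 + C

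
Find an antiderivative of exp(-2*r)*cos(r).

Let I denote the integral. Integrate by parts with u = cos(r), dv = exp(-2*r) dr, so v = -exp(-2*r)/2: I = -exp(-2*r)*cos(r)/2 − (1/2)·∫ exp(-2*r)*sin(r) dr.
Apply parts again with u = sin(r), dv = exp(-2*r) dr: ∫ exp(-2*r)*sin(r) dr = -exp(-2*r)*sin(r)/2 + (1/2)·I. Substituting back brings back I: I = exp(-2*r)*sin(r)/4 - exp(-2*r)*cos(r)/2 − (1/4)·I.
Solving for I: (1 + 1/4)·I equals the remaining terms, so I = (4/5)·(exp(-2*r)*sin(r)/4 - exp(-2*r)*cos(r)/2).

exp(-2*r)*sin(r)/5 - 2*exp(-2*r)*cos(r)/5 + C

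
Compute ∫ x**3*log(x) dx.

x**4*log(x)/4 - x**4/16 + C

Use integration by parts with u = log(x), dv = x**3 dx.
Then du = 1/x dx and v = x**4/4.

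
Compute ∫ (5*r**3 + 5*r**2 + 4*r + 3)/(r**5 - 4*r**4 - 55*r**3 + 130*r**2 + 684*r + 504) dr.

1991*log(r - 7)/936 - 429*log(r - 6)/224 - log(r + 1)/280 + 25*log(r + 2)/288 - 307*log(r + 6)/1040 + C

Factor the denominator: (r - 7)*(r - 6)*(r + 1)*(r + 2)*(r + 6).
Partial-fraction decomposition: -307/(1040*(r + 6)) + 25/(288*(r + 2)) - 1/(280*(r + 1)) - 429/(224*(r - 6)) + 1991/(936*(r - 7)).
Integrate each term: A/(r−a) contributes A·log|r−a|.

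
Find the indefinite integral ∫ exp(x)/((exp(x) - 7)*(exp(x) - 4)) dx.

Let u = e^x, du = e^x dx.
The integral becomes ∫ du/((u-7)(u-4)); decompose into partial fractions.

log(exp(x) - 7)/3 - log(exp(x) - 4)/3 + C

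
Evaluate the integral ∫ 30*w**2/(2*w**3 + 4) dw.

5*log(2*w**3 + 4) + C

Let u = 2*w**3 + 4, so du = (6*w**2) dw.
Rewriting, the integral becomes 5·∫ 1/u du = 5·log(u).
Substituting back, u = 2*w**3 + 4.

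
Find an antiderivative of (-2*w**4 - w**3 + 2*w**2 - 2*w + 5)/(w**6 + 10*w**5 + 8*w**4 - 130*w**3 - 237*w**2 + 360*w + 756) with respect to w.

Factor the denominator: (w - 3)*(w - 2)*(w + 2)*(w + 3)**2*(w + 7).
Partial-fraction decomposition: 2171/(3600*(w + 7)) - 1699/(3600*(w + 3)) + 53/(60*(w + 3)**2) - 7/(100*(w + 2)) + 31/(900*(w - 2)) - 43/(450*(w - 3)).
Integrate each term; A/(w−a) gives A·log|w−a|; A/(w−a)² gives −A/(w−a).

-43*log(w - 3)/450 + 31*log(w - 2)/900 - 7*log(w + 2)/100 - 1699*log(w + 3)/3600 + 2171*log(w + 7)/3600 - 53/(60*w + 180) + C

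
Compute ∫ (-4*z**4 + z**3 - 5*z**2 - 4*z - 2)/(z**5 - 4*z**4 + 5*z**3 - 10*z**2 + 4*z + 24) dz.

-89*log(z - 3)/13 + 43*log(z - 2)/12 - 2*log(z + 1)/15 - 157*log(z**2 + 4)/520 - 229*atan(z/2)/260 + C

Factor the denominator: (z - 3)*(z - 2)*(z + 1)*(z**2 + 4).
Partial-fraction decomposition: -(157*z + 458)/(260*(z**2 + 4)) - 2/(15*(z + 1)) + 43/(12*(z - 2)) - 89/(13*(z - 3)).
Integrate each term; A/(z−a) gives A·log|z−a|; the (Bz+D)/(z²+p²) term gives a log and an atan.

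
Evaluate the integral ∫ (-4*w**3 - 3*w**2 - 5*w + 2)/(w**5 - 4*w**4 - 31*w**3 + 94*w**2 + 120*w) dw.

Factor the denominator: w*(w - 6)*(w - 4)*(w + 1)*(w + 5).
Partial-fraction decomposition: 113/(495*(w + 5)) - 2/(35*(w + 1)) + 161/(180*(w - 4)) - 250/(231*(w - 6)) + 1/(60*w).
Integrate each term: A/(w−a) contributes A·log|w−a|.

log(w)/60 - 250*log(w - 6)/231 + 161*log(w - 4)/180 - 2*log(w + 1)/35 + 113*log(w + 5)/495 + C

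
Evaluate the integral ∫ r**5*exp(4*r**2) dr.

(8*r**4 - 4*r**2 + 1)*exp(4*r**2)/64 + C

Let u = r², du = 2r dr; rewrite as (1/2)∫ u^2·exp(4u) du.
Now integrate by parts 2 times.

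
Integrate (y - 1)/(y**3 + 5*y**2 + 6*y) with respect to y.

Factor the denominator: y*(y + 2)*(y + 3).
Partial-fraction decomposition: -4/(3*(y + 3)) + 3/(2*(y + 2)) - 1/(6*y).
Integrate each term: A/(y−a) contributes A·log|y−a|.

-log(y)/6 + 3*log(y + 2)/2 - 4*log(y + 3)/3 + C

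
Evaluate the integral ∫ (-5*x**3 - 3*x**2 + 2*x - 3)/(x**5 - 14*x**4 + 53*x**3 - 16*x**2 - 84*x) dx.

Factor the denominator: x*(x - 7)*(x - 6)*(x - 2)*(x + 1).
Partial-fraction decomposition: -1/(56*(x + 1)) - 17/(40*(x - 2)) + 393/(56*(x - 6)) - 1851/(280*(x - 7)) + 1/(28*x).
Integrate each term: A/(x−a) contributes A·log|x−a|.

log(x)/28 - 1851*log(x - 7)/280 + 393*log(x - 6)/56 - 17*log(x - 2)/40 - log(x + 1)/56 + C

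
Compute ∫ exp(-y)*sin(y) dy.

Let I denote the integral. Integrate by parts with u = sin(y), dv = exp(-y) dy, so v = -exp(-y): I = -exp(-y)*sin(y) + ∫ exp(-y)*cos(y) dy.
Apply parts again with u = cos(y), dv = exp(-y) dy: ∫ exp(-y)*cos(y) dy = -exp(-y)*cos(y) − I. Substituting back brings back I: I = -exp(-y)*sin(y) - exp(-y)*cos(y) − I.
Solving for I: (1 + 1)·I equals the remaining terms, so I = (1/2)·(-exp(-y)*sin(y) - exp(-y)*cos(y)).

-exp(-y)*sin(y)/2 - exp(-y)*cos(y)/2 + C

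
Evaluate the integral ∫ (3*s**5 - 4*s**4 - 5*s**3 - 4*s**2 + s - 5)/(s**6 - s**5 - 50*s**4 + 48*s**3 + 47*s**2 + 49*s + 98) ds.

Factor the denominator: (s - 7)*(s - 2)*(s + 1)*(s + 7)*(s**2 + 1).
Partial-fraction decomposition: (16*s - 3)/(250*(s**2 + 1)) + 3251/(2100*(s + 7)) - 1/(24*(s + 1)) + 1/(25*(s - 2)) + 9727/(7000*(s - 7)).
Integrate each term; A/(s−a) gives A·log|s−a|; the (Bs+D)/(s²+p²) term gives a log and an atan.

9727*log(s - 7)/7000 + log(s - 2)/25 - log(s + 1)/24 + 3251*log(s + 7)/2100 + 4*log(s**2 + 1)/125 - 3*atan(s)/250 + C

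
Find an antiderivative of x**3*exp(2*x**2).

Let u = x², du = 2x dx; rewrite as (1/2)∫ u^1·exp(2u) du.
Now integrate by parts 1 time.

(2*x**2 - 1)*exp(2*x**2)/8 + C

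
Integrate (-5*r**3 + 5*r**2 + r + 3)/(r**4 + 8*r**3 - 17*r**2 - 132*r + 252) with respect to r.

Factor the denominator: (r - 3)*(r - 2)*(r + 6)*(r + 7).
Partial-fraction decomposition: -326/(15*(r + 7)) + 419/(24*(r + 6)) + 5/(24*(r - 2)) - 14/(15*(r - 3)).
Integrate each term: A/(r−a) contributes A·log|r−a|.

-14*log(r - 3)/15 + 5*log(r - 2)/24 + 419*log(r + 6)/24 - 326*log(r + 7)/15 + C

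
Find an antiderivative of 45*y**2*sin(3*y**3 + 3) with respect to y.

-5*cos(3*y**3 + 3) + C

Let u = 3*y**3 + 3, so du = (9*y**2) dy.
Rewriting, the integral becomes 5·∫ sin(u) du = 5·-cos(u).
Substituting back, u = 3*y**3 + 3.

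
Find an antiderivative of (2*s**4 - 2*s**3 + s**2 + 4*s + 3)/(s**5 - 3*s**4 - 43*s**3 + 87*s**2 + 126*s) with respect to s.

Factor the denominator: s*(s - 7)*(s - 3)*(s + 1)*(s + 6).
Partial-fraction decomposition: 1013/(1170*(s + 6)) - 1/(40*(s + 1)) - 11/(36*(s - 3)) + 1049/(728*(s - 7)) + 1/(42*s).
Integrate each term: A/(s−a) contributes A·log|s−a|.

log(s)/42 + 1049*log(s - 7)/728 - 11*log(s - 3)/36 - log(s + 1)/40 + 1013*log(s + 6)/1170 + C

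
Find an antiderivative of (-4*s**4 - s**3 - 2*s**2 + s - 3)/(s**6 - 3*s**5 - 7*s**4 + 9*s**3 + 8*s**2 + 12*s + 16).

Factor the denominator: (s - 4)*(s - 2)*(s + 1)*(s + 2)*(s**2 + 1).
Partial-fraction decomposition: (25*s - 19)/(170*(s**2 + 1)) + 23/(40*(s + 2)) - 3/(10*(s + 1)) + 27/(40*(s - 2)) - 373/(340*(s - 4)).
Integrate each term; A/(s−a) gives A·log|s−a|; the (Bs+D)/(s²+p²) term gives a log and an atan.

-373*log(s - 4)/340 + 27*log(s - 2)/40 - 3*log(s + 1)/10 + 23*log(s + 2)/40 + 5*log(s**2 + 1)/68 - 19*atan(s)/170 + C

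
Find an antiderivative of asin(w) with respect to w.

w*asin(w) + sqrt(-w**2 + 1) + C

Use integration by parts with u = arcsin(w), dv = dw.
Then du = 1/sqrt(-w**2 + 1) dw.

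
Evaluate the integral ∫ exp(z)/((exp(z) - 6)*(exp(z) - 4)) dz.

Let u = e^z, du = e^z dz.
The integral becomes ∫ du/((u-6)(u-4)); decompose into partial fractions.

log(exp(z) - 6)/2 - log(exp(z) - 4)/2 + C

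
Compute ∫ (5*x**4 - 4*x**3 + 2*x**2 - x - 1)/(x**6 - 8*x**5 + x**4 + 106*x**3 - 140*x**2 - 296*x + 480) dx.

Factor the denominator: (x - 5)*(x - 4)*(x - 2)**2*(x + 2)*(x + 3).
Partial-fraction decomposition: -533/(1400*(x + 3)) + 121/(672*(x + 2)) + 8359/(7200*(x - 2)) + 53/(120*(x - 2)**2) - 1051/(168*(x - 4)) + 2669/(504*(x - 5)).
Integrate each term; A/(x−a) gives A·log|x−a|; A/(x−a)² gives −A/(x−a).

2669*log(x - 5)/504 - 1051*log(x - 4)/168 + 8359*log(x - 2)/7200 + 121*log(x + 2)/672 - 533*log(x + 3)/1400 - 53/(120*x - 240) + C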